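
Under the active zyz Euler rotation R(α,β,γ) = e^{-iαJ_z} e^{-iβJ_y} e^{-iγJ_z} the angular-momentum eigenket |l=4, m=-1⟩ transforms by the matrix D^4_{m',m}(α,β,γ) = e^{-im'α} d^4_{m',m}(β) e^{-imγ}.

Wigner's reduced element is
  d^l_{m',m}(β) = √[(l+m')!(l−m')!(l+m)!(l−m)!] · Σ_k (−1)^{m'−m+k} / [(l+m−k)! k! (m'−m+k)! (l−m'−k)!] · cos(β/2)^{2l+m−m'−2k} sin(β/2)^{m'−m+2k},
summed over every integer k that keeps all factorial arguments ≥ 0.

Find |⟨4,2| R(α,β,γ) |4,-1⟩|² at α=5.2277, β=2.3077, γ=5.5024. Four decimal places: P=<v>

First d^4_{2,-1}(β=2.3077), then the phase factors e^{-i(2)α} and e^{-i(-1)γ}:
c=cos(2.3077/2)=0.404970, s=sin(2.3077/2)=0.914330; N=√[720·2·6·120]=1018.233765
The bounds max(0,m−m')=0 and min(l+m,l−m')=2 give 3 terms
  k=0: (−1)^3·1018.2338/(72)·0.4050^5·0.9143^3 = -0.117744
  k=1: (−1)^4·1018.2338/(48)·0.4050^3·0.9143^5 = +0.900306
  k=2: (−1)^5·1018.2338/(240)·0.4050^1·0.9143^7 = -0.917867
d^4_{2,-1}(2.3077) = -0.117744 +0.900306 -0.917867 = -0.135305
|D^4_{2,-1}|² = |d^4_{2,-1}(β)|² = (-0.135305)² = 0.018307 (the z-rotation phases have unit modulus)

P=0.0183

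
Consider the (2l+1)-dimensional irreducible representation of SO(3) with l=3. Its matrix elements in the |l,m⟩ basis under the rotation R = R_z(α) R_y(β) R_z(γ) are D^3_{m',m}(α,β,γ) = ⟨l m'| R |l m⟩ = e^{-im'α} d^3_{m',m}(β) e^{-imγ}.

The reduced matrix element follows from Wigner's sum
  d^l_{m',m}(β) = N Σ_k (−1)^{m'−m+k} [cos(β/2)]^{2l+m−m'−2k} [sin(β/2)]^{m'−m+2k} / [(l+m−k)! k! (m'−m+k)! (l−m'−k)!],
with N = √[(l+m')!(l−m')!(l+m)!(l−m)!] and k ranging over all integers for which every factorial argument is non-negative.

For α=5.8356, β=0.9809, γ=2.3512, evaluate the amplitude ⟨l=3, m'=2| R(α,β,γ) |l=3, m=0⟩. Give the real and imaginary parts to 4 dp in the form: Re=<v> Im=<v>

Re=0.3290 Im=0.4105

Split into d^3_{2,0}(β=0.9809) × two z-phases.
c=cos(0.9809/2)=0.882121, s=sin(0.9809/2)=0.471023; N=√[120·1·6·6]=65.726707
k: max(0,(0)−(2))=0 … min(3+(0),3−(2))=1
  k=0: (−1)^2·65.7267/(12)·0.8821^4·0.4710^2 = +0.735796
  k=1: (−1)^3·65.7267/(12)·0.8821^2·0.4710^4 = -0.209790
d^3_{2,0}(0.9809) = +0.735796 -0.209790 = +0.526006
Phases: e^{-i·(2)·5.8356}=+0.625386+0.780316i, e^{-i·(0)·2.3512}=+1.000000+0.000000i ⇒ D=+0.328956+0.410451i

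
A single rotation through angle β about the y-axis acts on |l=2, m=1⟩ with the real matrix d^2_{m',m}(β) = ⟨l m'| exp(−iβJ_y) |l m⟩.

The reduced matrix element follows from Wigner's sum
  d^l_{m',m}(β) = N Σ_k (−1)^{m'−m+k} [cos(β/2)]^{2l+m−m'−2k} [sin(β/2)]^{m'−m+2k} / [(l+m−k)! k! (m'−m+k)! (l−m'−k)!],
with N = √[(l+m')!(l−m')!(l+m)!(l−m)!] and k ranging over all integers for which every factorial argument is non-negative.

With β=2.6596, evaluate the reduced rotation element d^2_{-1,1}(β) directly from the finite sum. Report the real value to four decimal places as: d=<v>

d^2_{-1,1}(β=2.6596) via Wigner's sum:
Half-angle: c=0.238670, s=0.971101. N=√(1·6·6·1)=6.000000
The bounds max(0,m−m')=2 and min(l+m,l−m')=3 give 2 terms
  k=2: (−1)^0·6.0000/(2)·0.2387^2·0.9711^2 = +0.161156
  k=3: (−1)^1·6.0000/(6)·0.2387^0·0.9711^4 = -0.889318
d^2_{-1,1}(2.6596) = +0.161156 -0.889318 = -0.728162

d=-0.7282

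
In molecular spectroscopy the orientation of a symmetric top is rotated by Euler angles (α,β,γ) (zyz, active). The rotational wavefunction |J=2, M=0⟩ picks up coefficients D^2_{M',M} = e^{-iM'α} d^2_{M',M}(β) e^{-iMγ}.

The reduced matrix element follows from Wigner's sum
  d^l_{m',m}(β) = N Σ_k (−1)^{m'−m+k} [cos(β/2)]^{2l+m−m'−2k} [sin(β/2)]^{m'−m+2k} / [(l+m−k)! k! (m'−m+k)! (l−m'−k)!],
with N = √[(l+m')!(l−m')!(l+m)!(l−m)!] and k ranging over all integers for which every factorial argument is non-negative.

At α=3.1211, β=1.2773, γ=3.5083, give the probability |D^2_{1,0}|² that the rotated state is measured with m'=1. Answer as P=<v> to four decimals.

P=0.1150

D^2_{1,0}(3.1211,1.2773,3.5083) = e^{-i·1·3.1211}·d^2_{1,0}(1.2773)·e^{-i·0·3.5083}. Compute d first:
c=cos(1.2773/2)=0.802901, s=sin(1.2773/2)=0.596112; N=√[6·1·2·2]=4.898979
k: max(0,(0)−(1))=0 … min(2+(0),2−(1))=1
  k=0: (−1)^1·4.8990/(2)·0.8029^3·0.5961^1 = -0.755770
  k=1: (−1)^2·4.8990/(2)·0.8029^1·0.5961^3 = +0.416602
d^2_{1,0}(1.2773) = -0.755770 +0.416602 = -0.339168
|D^2_{1,0}|² = |d^2_{1,0}(β)|² = (-0.339168)² = 0.115035 (the z-rotation phases have unit modulus)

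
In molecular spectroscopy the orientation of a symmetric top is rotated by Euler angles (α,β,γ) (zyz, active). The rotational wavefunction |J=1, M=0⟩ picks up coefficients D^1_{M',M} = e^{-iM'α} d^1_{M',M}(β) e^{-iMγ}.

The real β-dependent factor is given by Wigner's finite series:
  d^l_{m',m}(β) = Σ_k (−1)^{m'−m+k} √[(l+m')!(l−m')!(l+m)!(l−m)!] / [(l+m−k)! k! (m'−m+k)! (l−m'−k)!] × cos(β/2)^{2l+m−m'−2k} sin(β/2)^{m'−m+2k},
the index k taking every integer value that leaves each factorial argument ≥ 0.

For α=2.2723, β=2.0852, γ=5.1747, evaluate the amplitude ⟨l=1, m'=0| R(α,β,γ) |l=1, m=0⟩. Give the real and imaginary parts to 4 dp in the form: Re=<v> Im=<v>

Re=-0.4920 Im=0.0000

Split into d^1_{0,0}(β=2.0852) × two z-phases.
With c≡cos(β/2)=0.503976 and s≡sin(β/2)=0.863717, N=[1·1·1·1]^{1/2}=1.000000
k∈{0,1} keeps every argument non-negative
  k=0: (−1)^0·1.0000/(1)·0.5040^2·0.8637^0 = +0.253992
  k=1: (−1)^1·1.0000/(1)·0.5040^0·0.8637^2 = -0.746008
d^1_{0,0}(2.0852) = +0.253992 -0.746008 = -0.492016
Attach z-rotation phases: D = e^{-i(0)(2.2723)}·(-0.492016)·e^{-i(0)(5.1747)} = -0.492016+0.000000i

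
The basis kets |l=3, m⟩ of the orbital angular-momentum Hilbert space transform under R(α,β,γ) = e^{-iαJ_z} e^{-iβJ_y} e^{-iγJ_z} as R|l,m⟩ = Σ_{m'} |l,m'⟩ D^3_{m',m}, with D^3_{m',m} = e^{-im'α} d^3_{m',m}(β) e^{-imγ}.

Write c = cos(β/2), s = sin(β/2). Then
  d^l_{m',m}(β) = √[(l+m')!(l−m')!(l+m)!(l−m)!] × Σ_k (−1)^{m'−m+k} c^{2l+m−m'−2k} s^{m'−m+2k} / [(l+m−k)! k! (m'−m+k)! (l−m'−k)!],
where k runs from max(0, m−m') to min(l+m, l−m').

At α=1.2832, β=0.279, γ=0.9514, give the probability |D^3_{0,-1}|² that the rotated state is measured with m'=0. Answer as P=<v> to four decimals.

P=0.1864

D^3_{0,-1}(1.2832,0.279,0.9514) = e^{-i·0·1.2832}·d^3_{0,-1}(0.279)·e^{-i·-1·0.9514}. Compute d first:
Half-angle: c=0.990286, s=0.139048. N=√(6·6·2·24)=41.569219
k∈{0,1,2} keeps every argument non-negative
  k=0: (−1)^1·41.5692/(12)·0.9903^5·0.1390^1 = -0.458731
  k=1: (−1)^2·41.5692/(4)·0.9903^3·0.1390^3 = +0.027132
  k=2: (−1)^3·41.5692/(12)·0.9903^1·0.1390^5 = -0.000178
d^3_{0,-1}(0.279) = -0.458731 +0.027132 -0.000178 = -0.431777
|D^3_{0,-1}|² = |d^3_{0,-1}(β)|² = (-0.431777)² = 0.186431 (the z-rotation phases have unit modulus)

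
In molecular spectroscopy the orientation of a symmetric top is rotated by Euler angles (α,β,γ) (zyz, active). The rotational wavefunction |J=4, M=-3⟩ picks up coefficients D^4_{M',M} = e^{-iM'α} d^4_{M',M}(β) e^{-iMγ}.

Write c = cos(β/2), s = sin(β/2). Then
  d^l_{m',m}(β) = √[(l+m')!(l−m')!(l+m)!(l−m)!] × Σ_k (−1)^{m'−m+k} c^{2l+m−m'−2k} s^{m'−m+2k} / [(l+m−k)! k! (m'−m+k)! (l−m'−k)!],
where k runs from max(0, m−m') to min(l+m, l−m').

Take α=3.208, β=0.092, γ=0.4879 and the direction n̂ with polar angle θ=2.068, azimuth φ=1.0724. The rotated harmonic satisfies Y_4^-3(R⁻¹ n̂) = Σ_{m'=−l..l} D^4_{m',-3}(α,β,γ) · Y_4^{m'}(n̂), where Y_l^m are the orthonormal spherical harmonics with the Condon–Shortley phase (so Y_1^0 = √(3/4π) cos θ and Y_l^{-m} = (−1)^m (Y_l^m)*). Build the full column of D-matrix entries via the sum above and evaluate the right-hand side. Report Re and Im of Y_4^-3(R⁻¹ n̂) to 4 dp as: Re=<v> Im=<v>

Need the full column D^4_{m',-3} for m'=−4..4 at α=3.208, β=0.092, γ=0.4879.
cos(β/2)=0.998942, sin(β/2)=0.045984
d^4_{-4,-3}: single k=1 term ⇒ +0.129102;  D = -0.020381+0.127483i
d^4_{-3,-3}: k∈[0..1] ⇒ +0.991569 -0.014708 = +0.976861;  D = +0.089867-0.972718i
d^4_{-2,-3}: k∈[0..1] ⇒ -0.170786 +0.001086 = -0.169700;  D = +0.004364-0.169644i
d^4_{-1,-3}: k∈[0..1] ⇒ +0.016677 -0.000059 = +0.016618;  D = -0.000676-0.016604i
d^4_{0,-3}: k∈[0..1] ⇒ -0.001144 +0.000002 = -0.001142;  D = -0.000122-0.001135i
d^4_{1,-3}: k∈[0..1] ⇒ +0.000059 -0.000000 = +0.000059;  D = -0.000010-0.000058i
d^4_{2,-3}: k∈[0..1] ⇒ -0.000002 +0.000000 = -0.000002;  D = -0.000001-0.000002i
d^4_{3,-3}: k∈[0..1] ⇒ +0.000000 -0.000000 = +0.000000;  D = -0.000000-0.000000i
d^4_{4,-3}: single k=0 term ⇒ -0.000000;  D = -0.000000-0.000000i
Y_4^{m'}(θ=2.068,φ=1.0724) and Σ D·Y over m':
  (-0.0204+0.1275i)·(-0.1084+0.2408i)  (+0.0899-0.9727i)·(+0.4042-0.0306i)  (+0.0044-0.1696i)·(-0.0831-0.1286i)  (-0.0007-0.0166i)·(+0.1334-0.2452i)  (-0.0001-0.0011i)·(-0.2130+0.0000i)  (-0.0000-0.0001i)·(-0.1334-0.2452i)  (-0.0000-0.0000i)·(-0.0831+0.1286i)  (-0.0000-0.0000i)·(-0.4042-0.0306i)  (-0.0000-0.0000i)·(-0.1084-0.2408i)
Y_4^-3(R⁻¹ n̂) = -0.048276-0.402892i

Re=-0.0483 Im=-0.4029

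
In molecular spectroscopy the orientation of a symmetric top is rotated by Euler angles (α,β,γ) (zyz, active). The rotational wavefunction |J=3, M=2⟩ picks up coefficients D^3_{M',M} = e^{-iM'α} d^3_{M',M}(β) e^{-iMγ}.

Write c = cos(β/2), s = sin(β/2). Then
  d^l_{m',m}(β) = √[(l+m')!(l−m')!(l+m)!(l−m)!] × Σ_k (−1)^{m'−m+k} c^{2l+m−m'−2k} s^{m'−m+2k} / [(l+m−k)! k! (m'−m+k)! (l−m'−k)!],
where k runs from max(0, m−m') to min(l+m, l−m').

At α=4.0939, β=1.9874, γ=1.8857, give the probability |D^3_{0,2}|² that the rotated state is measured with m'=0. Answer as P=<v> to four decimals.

D^3_{0,2}(4.0939,1.9874,1.8857) = e^{-i·0·4.0939}·d^3_{0,2}(1.9874)·e^{-i·2·1.8857}. Compute d first:
c=cos(1.9874/2)=0.545593, s=sin(1.9874/2)=0.838050; N=√[6·6·120·1]=65.726707
k∈{2,3} keeps every argument non-negative
  k=2: (−1)^0·65.7267/(12)·0.5456^4·0.8381^2 = +0.340860
  k=3: (−1)^1·65.7267/(12)·0.5456^2·0.8381^4 = -0.804227
d^3_{0,2}(1.9874) = +0.340860 -0.804227 = -0.463367
|D^3_{0,2}|² = |d^3_{0,2}(β)|² = (-0.463367)² = 0.214709 (the z-rotation phases have unit modulus)

P=0.2147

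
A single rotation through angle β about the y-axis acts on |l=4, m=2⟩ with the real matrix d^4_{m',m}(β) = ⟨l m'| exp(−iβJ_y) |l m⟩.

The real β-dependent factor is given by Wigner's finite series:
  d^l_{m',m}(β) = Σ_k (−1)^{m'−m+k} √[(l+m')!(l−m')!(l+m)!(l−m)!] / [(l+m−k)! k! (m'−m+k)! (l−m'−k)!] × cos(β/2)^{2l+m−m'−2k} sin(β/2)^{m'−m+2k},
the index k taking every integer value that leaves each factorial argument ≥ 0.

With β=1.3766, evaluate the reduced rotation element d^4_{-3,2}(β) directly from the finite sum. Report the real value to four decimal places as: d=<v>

d^4_{-3,2}(β=1.3766) via Wigner's sum:
With c≡cos(β/2)=0.772327 and s≡sin(β/2)=0.635225, N=[1·5040·720·2]^{1/2}=2693.993318
k∈{5,6} keeps every argument non-negative
  k=5: (−1)^0·2693.9933/(240)·0.7723^3·0.6352^5 = +0.534844
  k=6: (−1)^1·2693.9933/(720)·0.7723^1·0.6352^7 = -0.120603
d^4_{-3,2}(1.3766) = +0.534844 -0.120603 = +0.414241

d=0.4142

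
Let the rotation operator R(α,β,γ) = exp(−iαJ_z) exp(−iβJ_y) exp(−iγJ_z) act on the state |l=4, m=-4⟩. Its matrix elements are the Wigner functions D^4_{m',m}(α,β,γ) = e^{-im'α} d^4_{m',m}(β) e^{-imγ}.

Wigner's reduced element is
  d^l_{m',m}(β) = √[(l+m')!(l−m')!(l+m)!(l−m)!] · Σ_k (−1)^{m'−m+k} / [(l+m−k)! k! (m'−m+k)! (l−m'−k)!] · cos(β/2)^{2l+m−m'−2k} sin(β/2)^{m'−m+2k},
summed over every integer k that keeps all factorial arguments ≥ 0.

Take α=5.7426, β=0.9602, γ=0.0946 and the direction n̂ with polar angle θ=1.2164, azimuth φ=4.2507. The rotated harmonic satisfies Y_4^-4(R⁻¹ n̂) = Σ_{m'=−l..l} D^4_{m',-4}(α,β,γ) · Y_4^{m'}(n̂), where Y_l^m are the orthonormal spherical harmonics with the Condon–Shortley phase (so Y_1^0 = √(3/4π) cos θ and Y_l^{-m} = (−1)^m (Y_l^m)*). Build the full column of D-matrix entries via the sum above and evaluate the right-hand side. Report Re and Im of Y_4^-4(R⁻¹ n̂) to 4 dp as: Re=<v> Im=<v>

Re=0.0687 Im=0.3787

Need the full column D^4_{m',-4} for m'=−4..4 at α=5.7426, β=0.9602, γ=0.0946.
cos(β/2)=0.886949, sin(β/2)=0.461868
d^4_{-4,-4}: single k=0 term ⇒ +0.382991;  D = -0.081016-0.374324i
d^4_{-3,-4}: single k=0 term ⇒ -0.564095;  D = -0.181425+0.534124i
d^4_{-2,-4}: single k=0 term ⇒ +0.549548;  D = +0.419335-0.355192i
d^4_{-1,-4}: single k=0 term ⇒ -0.404706;  D = -0.399395+0.065350i
d^4_{0,-4}: single k=0 term ⇒ +0.235621;  D = +0.218953+0.087046i
d^4_{1,-4}: single k=0 term ⇒ -0.109743;  D = -0.066573-0.087245i
d^4_{2,-4}: single k=0 term ⇒ +0.040409;  D = +0.004485+0.040160i
d^4_{3,-4}: single k=0 term ⇒ -0.011248;  D = +0.004682-0.010227i
d^4_{4,-4}: single k=0 term ⇒ +0.002071;  D = -0.001708+0.001171i
Y_4^{m'}(θ=1.2164,φ=4.2507) and Σ D·Y over m':
  (-0.0810-0.3743i)·(-0.0933+0.3294i)  (-0.1814+0.5341i)·(+0.3521-0.0662i)  (+0.4193-0.3552i)·(+0.0279+0.0369i)  (-0.3994+0.0654i)·(+0.1479-0.2973i)  (+0.2190+0.0870i)·(-0.0111+0.0000i)  (-0.0666-0.0872i)·(-0.1479-0.2973i)  (+0.0045+0.0402i)·(+0.0279-0.0369i)  (+0.0047-0.0102i)·(-0.3521-0.0662i)  (-0.0017+0.0012i)·(-0.0933-0.3294i)
Y_4^-4(R⁻¹ n̂) = +0.068730+0.378741i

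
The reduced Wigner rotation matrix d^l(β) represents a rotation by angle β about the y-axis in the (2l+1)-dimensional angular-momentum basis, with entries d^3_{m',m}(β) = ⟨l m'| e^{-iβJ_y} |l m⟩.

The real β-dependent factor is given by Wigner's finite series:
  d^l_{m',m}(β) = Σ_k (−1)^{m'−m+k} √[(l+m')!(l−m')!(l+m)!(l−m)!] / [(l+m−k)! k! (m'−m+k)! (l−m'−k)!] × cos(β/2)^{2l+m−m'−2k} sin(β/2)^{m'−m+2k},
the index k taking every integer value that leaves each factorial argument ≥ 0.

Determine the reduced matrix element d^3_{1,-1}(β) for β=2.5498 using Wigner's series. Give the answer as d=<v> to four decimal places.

d^3_{1,-1}(β=2.5498) via Wigner's sum:
c=cos(2.5498/2)=0.291597, s=sin(2.5498/2)=0.956541; N=√[24·2·2·24]=48.000000
Admissible k: 0..2 (factorial args all ≥0)
  k=0: (−1)^2·48.0000/(8)·0.2916^4·0.9565^2 = +0.039691
  k=1: (−1)^3·48.0000/(6)·0.2916^2·0.9565^4 = -0.569471
  k=2: (−1)^4·48.0000/(48)·0.2916^0·0.9565^6 = +0.765988
d^3_{1,-1}(2.5498) = +0.039691 -0.569471 +0.765988 = +0.236208

d=0.2362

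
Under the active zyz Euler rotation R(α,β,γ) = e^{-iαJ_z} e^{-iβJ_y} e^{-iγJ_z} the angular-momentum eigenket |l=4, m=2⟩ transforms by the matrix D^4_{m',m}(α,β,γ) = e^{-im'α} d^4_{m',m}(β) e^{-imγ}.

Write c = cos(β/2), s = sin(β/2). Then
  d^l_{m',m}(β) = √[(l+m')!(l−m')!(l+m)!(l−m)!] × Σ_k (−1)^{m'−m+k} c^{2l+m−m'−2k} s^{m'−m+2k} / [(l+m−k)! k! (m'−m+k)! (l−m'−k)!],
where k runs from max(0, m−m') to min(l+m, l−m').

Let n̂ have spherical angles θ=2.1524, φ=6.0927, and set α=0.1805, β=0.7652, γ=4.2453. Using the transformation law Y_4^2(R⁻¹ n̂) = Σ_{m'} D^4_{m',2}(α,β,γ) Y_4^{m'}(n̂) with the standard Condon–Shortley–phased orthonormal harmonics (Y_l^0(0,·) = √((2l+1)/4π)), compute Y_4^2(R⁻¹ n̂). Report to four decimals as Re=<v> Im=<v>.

Need the full column D^4_{m',2} for m'=−4..4 at α=0.1805, β=0.7652, γ=4.2453.
cos(β/2)=0.927697, sin(β/2)=0.373334
d^4_{-4,2}: single k=6 term ⇒ +0.012330;  D = +0.001052-0.012285i
d^4_{-3,2}: k∈[5..6] ⇒ +0.064997 -0.003509 = +0.061488;  D = -0.005840-0.061210i
d^4_{-2,2}: k∈[4..6] ⇒ +0.215827 -0.027963 +0.000377 = +0.188241;  D = -0.051228-0.181137i
d^4_{-1,2}: k∈[3..5] ⇒ +0.505636 -0.122832 +0.003979 = +0.386782;  D = -0.170365-0.347241i
d^4_{0,2}: k∈[2..4] ⇒ +0.842855 -0.364002 +0.022106 = +0.500960;  D = -0.297810-0.402827i
d^4_{1,2}: k∈[1..3] ⇒ +0.936649 -0.758454 +0.081888 = +0.260083;  D = -0.189647-0.177982i
d^4_{2,2}: k∈[0..2] ⇒ +0.548592 -1.066137 +0.215827 = -0.301718;  D = +0.253498+0.163623i
d^4_{3,2}: k∈[0..1] ⇒ -0.826047 +0.401336 = -0.424711;  D = +0.392385+0.162522i
d^4_{4,2}: single k=0 term ⇒ +0.470122;  D = -0.459579-0.099003i
Y_4^{m'}(θ=2.1524,φ=6.0927) and Σ D·Y over m':
  (+0.0011-0.0123i)·(+0.1561+0.1489i)  (-0.0058-0.0612i)·(-0.3374-0.2170i)  (-0.0512-0.1811i)·(+0.2412+0.0966i)  (-0.1704-0.3472i)·(+0.1892+0.0365i)  (-0.2978-0.4028i)·(-0.3032+0.0000i)  (-0.1896-0.1780i)·(-0.1892+0.0365i)  (+0.2535+0.1636i)·(+0.2412-0.0966i)  (+0.3924+0.1625i)·(+0.3374-0.2170i)  (-0.4596-0.0990i)·(+0.1561-0.1489i)
Y_4^2(R⁻¹ n̂) = +0.267084+0.086153i

Re=0.2671 Im=0.0862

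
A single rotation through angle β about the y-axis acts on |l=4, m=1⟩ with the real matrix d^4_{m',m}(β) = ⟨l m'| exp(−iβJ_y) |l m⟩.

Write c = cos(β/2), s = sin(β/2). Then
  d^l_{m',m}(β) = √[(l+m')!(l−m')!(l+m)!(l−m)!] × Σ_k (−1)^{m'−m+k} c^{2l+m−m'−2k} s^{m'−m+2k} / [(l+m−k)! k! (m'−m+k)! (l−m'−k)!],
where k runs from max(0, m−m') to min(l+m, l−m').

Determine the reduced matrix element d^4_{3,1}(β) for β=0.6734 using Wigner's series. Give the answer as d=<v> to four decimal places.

d=0.4874

d^4_{3,1}(β=0.6734) via Wigner's sum:
Half-angle: c=0.943850, s=0.330374. N=√(5040·1·120·6)=1904.940944
Admissible k: 0..1 (factorial args all ≥0)
  k=0: (−1)^2·1904.9409/(240)·0.9439^6·0.3304^2 = +0.612492
  k=1: (−1)^3·1904.9409/(144)·0.9439^4·0.3304^4 = -0.125071
d^4_{3,1}(0.6734) = +0.612492 -0.125071 = +0.487421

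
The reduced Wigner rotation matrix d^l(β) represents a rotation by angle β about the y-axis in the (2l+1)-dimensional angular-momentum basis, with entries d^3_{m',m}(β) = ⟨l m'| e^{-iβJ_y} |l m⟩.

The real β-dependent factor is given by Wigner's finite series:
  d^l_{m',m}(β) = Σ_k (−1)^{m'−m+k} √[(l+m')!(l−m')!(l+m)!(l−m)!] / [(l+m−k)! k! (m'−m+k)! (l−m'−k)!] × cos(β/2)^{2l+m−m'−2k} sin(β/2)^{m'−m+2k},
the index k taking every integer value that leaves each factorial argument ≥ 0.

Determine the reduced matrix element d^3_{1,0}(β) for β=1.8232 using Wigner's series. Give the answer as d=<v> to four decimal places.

d^3_{1,0}(β=1.8232) via Wigner's sum:
With c≡cos(β/2)=0.612482 and s≡sin(β/2)=0.790485, N=[24·2·6·6]^{1/2}=41.569219
k∈{0,1,2} keeps every argument non-negative
  k=0: (−1)^1·41.5692/(12)·0.6125^5·0.7905^1 = -0.236021
  k=1: (−1)^2·41.5692/(4)·0.6125^3·0.7905^3 = +1.179429
  k=2: (−1)^3·41.5692/(12)·0.6125^1·0.7905^5 = -0.654864
d^3_{1,0}(1.8232) = -0.236021 +1.179429 -0.654864 = +0.288544

d=0.2885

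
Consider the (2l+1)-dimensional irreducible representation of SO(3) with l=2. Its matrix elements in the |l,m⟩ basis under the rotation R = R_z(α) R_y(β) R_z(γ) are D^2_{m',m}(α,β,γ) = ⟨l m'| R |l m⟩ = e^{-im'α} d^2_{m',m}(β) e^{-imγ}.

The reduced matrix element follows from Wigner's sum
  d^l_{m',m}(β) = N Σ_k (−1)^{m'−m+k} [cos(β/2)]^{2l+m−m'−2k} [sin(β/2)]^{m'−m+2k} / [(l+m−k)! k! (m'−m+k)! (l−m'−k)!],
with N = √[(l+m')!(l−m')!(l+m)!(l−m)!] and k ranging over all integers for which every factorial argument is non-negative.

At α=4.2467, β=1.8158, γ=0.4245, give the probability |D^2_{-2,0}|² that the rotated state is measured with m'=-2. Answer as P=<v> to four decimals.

P=0.3322

First d^2_{-2,0}(β=1.8158), then the phase factors e^{-i(-2)α} and e^{-i(0)γ}:
c=cos(1.8158/2)=0.615402, s=sin(1.8158/2)=0.788213; N=√[1·24·2·2]=9.797959
The bounds max(0,m−m')=2 and min(l+m,l−m')=2 give 1 term
  k=2: (−1)^0·9.7980/(4)·0.6154^2·0.7882^2 = +0.576343
d^2_{-2,0}(1.8158) = +0.576343
|D^2_{-2,0}|² = |d^2_{-2,0}(β)|² = (+0.576343)² = 0.332172 (the z-rotation phases have unit modulus)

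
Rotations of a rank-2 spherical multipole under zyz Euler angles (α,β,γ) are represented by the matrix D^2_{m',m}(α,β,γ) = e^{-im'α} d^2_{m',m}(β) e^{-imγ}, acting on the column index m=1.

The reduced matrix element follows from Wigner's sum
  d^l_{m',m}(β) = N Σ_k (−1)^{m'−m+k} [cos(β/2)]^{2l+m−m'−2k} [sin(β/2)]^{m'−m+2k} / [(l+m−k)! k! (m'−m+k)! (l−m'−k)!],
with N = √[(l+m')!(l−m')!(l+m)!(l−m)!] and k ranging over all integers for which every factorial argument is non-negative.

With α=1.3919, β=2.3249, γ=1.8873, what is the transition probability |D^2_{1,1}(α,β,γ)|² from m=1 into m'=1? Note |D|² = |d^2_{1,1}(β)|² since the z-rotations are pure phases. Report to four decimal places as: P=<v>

First d^2_{1,1}(β=2.3249), then the phase factors e^{-i(1)α} and e^{-i(1)γ}:
With c≡cos(β/2)=0.397092 and s≡sin(β/2)=0.917779, N=[6·1·6·1]^{1/2}=6.000000
k∈{0,1} keeps every argument non-negative
  k=0: (−1)^0·6.0000/(6)·0.3971^4·0.9178^0 = +0.024864
  k=1: (−1)^1·6.0000/(2)·0.3971^2·0.9178^2 = -0.398456
d^2_{1,1}(2.3249) = +0.024864 -0.398456 = -0.373592
|D^2_{1,1}|² = |d^2_{1,1}(β)|² = (-0.373592)² = 0.139571 (the z-rotation phases have unit modulus)

P=0.1396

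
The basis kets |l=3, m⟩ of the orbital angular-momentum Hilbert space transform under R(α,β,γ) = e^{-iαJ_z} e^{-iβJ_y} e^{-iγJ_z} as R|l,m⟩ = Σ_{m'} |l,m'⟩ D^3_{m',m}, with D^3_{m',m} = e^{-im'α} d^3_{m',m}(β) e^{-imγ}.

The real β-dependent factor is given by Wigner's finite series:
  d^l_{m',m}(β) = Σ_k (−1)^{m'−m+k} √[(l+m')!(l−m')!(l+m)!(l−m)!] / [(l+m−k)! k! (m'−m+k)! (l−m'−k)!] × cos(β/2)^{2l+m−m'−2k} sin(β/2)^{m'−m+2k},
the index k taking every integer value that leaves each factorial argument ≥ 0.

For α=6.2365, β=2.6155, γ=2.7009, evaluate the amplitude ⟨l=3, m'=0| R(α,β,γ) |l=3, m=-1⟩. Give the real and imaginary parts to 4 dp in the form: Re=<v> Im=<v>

Split into d^3_{0,-1}(β=2.6155) × two z-phases.
c=cos(2.6155/2)=0.260023, s=sin(2.6155/2)=0.965602; N=√[6·6·2·24]=41.569219
Admissible k: 0..2 (factorial args all ≥0)
  k=0: (−1)^1·41.5692/(12)·0.2600^5·0.9656^1 = -0.003976
  k=1: (−1)^2·41.5692/(4)·0.2600^3·0.9656^3 = +0.164492
  k=2: (−1)^3·41.5692/(12)·0.2600^1·0.9656^5 = -0.756126
d^3_{0,-1}(2.6155) = -0.003976 +0.164492 -0.756126 = -0.595611
D = (+1.000000+0.000000i)·(-0.595611)·(-0.904456+0.426566i) = +0.538704-0.254067i

Re=0.5387 Im=-0.2541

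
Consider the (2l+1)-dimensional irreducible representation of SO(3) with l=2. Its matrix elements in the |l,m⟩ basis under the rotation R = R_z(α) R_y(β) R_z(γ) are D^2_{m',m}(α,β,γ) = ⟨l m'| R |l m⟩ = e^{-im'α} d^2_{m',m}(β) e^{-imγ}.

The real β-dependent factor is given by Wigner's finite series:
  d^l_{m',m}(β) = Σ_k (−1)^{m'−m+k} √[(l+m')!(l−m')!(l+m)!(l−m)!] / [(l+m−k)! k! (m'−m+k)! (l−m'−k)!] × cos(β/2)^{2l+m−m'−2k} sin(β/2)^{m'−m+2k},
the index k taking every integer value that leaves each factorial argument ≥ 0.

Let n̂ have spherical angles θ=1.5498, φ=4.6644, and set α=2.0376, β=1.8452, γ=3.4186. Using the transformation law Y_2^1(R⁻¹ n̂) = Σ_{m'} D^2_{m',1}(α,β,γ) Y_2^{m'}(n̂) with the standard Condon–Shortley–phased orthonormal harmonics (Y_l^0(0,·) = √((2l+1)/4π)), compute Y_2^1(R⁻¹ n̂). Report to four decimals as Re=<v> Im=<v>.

Need the full column D^2_{m',1} for m'=−2..2 at α=2.0376, β=1.8452, γ=3.4186.
cos(β/2)=0.603750, sin(β/2)=0.797174
d^2_{-2,1}: single k=3 term ⇒ +0.611711;  D = +0.484519+0.373405i
d^2_{-1,1}: k∈[2..3] ⇒ +0.694930 -0.403843 = +0.291087;  D = +0.054916-0.285860i
d^2_{0,1}: k∈[1..2] ⇒ +0.429734 -0.749190 = -0.319456;  D = +0.307278-0.087364i
d^2_{1,1}: k∈[0..1] ⇒ +0.132870 -0.694930 = -0.562060;  D = -0.380569-0.413616i
d^2_{2,1}: single k=0 term ⇒ -0.350876;  D = -0.123664+0.328361i
Y_2^{m'}(θ=1.5498,φ=4.6644) and Σ D·Y over m':
  (+0.4845+0.3734i)·(-0.3843-0.0370i)  (+0.0549-0.2859i)·(-0.0008+0.0162i)  (+0.3073-0.0874i)·(-0.3150+0.0000i)  (-0.3806-0.4136i)·(+0.0008+0.0162i)  (-0.1237+0.3284i)·(-0.3843+0.0370i)
Y_2^1(R⁻¹ n̂) = -0.222814-0.270067i

Re=-0.2228 Im=-0.2701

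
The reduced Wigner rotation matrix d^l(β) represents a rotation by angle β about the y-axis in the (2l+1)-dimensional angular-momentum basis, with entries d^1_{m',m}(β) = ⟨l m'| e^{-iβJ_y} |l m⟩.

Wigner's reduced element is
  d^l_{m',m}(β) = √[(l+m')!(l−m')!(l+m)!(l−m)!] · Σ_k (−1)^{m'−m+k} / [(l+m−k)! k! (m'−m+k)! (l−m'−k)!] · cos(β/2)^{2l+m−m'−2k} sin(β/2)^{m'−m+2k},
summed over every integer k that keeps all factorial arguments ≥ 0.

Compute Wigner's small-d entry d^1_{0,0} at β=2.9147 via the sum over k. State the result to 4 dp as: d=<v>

d^1_{0,0}(β=2.9147) via Wigner's sum:
With c≡cos(β/2)=0.113203 and s≡sin(β/2)=0.993572, N=[1·1·1·1]^{1/2}=1.000000
The bounds max(0,m−m')=0 and min(l+m,l−m')=1 give 2 terms
  k=0: (−1)^0·1.0000/(1)·0.1132^2·0.9936^0 = +0.012815
  k=1: (−1)^1·1.0000/(1)·0.1132^0·0.9936^2 = -0.987185
d^1_{0,0}(2.9147) = +0.012815 -0.987185 = -0.974370

d=-0.9744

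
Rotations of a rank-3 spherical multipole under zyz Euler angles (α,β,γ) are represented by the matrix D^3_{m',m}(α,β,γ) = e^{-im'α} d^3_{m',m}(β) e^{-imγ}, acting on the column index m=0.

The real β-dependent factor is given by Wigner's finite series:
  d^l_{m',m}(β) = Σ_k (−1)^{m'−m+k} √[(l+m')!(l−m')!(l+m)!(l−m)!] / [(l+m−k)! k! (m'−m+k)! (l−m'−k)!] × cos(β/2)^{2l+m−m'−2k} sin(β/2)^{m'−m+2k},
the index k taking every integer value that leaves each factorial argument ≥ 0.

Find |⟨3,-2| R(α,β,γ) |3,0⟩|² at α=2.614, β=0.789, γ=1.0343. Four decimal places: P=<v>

P=0.2361

D^3_{-2,0}(2.614,0.789,1.0343) = e^{-i·-2·2.614}·d^3_{-2,0}(0.789)·e^{-i·0·1.0343}. Compute d first:
With c≡cos(β/2)=0.923189 and s≡sin(β/2)=0.384347, N=[1·120·6·6]^{1/2}=65.726707
The bounds max(0,m−m')=2 and min(l+m,l−m')=3 give 2 terms
  k=2: (−1)^0·65.7267/(12)·0.9232^4·0.3843^2 = +0.587718
  k=3: (−1)^1·65.7267/(12)·0.9232^2·0.3843^4 = -0.101867
d^3_{-2,0}(0.789) = +0.587718 -0.101867 = +0.485851
|D^3_{-2,0}|² = |d^3_{-2,0}(β)|² = (+0.485851)² = 0.236051 (the z-rotation phases have unit modulus)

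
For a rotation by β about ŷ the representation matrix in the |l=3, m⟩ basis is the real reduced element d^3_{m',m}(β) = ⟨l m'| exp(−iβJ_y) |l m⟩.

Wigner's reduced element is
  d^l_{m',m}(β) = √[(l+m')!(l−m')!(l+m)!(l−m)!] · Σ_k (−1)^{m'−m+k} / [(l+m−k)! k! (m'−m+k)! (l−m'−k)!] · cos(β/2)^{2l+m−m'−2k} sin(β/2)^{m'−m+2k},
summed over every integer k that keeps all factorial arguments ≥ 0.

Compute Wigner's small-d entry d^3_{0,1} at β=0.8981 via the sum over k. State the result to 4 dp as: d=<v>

d^3_{0,1}(β=0.8981) via Wigner's sum:
Half-angle: c=0.900860, s=0.434110. N=√(6·6·24·2)=41.569219
The bounds max(0,m−m')=1 and min(l+m,l−m')=3 give 3 terms
  k=1: (−1)^0·41.5692/(12)·0.9009^5·0.4341^1 = +0.892230
  k=2: (−1)^1·41.5692/(4)·0.9009^3·0.4341^3 = -0.621560
  k=3: (−1)^2·41.5692/(12)·0.9009^1·0.4341^5 = +0.048111
d^3_{0,1}(0.8981) = +0.892230 -0.621560 +0.048111 = +0.318781

d=0.3188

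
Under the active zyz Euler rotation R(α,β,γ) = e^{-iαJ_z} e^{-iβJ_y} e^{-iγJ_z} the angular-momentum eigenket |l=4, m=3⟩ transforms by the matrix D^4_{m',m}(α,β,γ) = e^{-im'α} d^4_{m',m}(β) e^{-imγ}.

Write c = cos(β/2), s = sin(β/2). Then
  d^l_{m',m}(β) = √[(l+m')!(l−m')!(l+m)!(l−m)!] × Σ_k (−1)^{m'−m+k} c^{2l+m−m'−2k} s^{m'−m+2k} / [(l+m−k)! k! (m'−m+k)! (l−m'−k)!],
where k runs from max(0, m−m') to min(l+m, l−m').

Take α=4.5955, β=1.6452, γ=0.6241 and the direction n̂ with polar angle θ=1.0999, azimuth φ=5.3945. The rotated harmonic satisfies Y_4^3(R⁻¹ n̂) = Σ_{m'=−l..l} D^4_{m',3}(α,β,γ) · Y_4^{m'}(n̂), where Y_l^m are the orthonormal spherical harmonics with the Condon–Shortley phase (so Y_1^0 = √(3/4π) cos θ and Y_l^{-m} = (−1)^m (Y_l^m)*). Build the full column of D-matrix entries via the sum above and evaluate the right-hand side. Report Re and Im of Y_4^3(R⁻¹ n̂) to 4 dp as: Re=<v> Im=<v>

Need the full column D^4_{m',3} for m'=−4..4 at α=4.5955, β=1.6452, γ=0.6241.
cos(β/2)=0.680318, sin(β/2)=0.732917
d^4_{-4,3}: single k=7 term ⇒ +0.218595;  D = -0.152024-0.157075i
d^4_{-3,3}: k∈[6..7] ⇒ +0.502170 -0.083260 = +0.418910;  D = +0.332936-0.254242i
d^4_{-2,3}: k∈[5..6] ⇒ +0.747473 -0.289175 = +0.458298;  D = +0.233770+0.394194i
d^4_{-1,3}: k∈[4..5] ⇒ +0.817685 -0.569408 = +0.248278;  D = -0.226862+0.100873i
d^4_{0,3}: k∈[3..4] ⇒ +0.678872 -0.787905 = -0.109033;  D = +0.032378+0.104115i
d^4_{1,3}: k∈[2..3] ⇒ +0.422719 -0.817685 = -0.394967;  D = -0.388255+0.072503i
d^4_{2,3}: k∈[1..2] ⇒ +0.184970 -0.644035 = -0.459065;  D = -0.031067-0.458012i
d^4_{3,3}: k∈[0..1] ⇒ +0.045888 -0.372803 = -0.326915;  D = +0.326520+0.016066i
d^4_{4,3}: single k=0 term ⇒ -0.139824;  D = -0.023112+0.137901i
Y_4^{m'}(θ=1.0999,φ=5.3945) and Σ D·Y over m':
  (-0.1520-0.1571i)·(-0.2556-0.1121i)  (+0.3329-0.2542i)·(-0.3573+0.1840i)  (+0.2338+0.3942i)·(-0.0240+0.1146i)  (-0.2269+0.1009i)·(-0.1880-0.2315i)  (+0.0324+0.1041i)·(-0.1790+0.0000i)  (-0.3883+0.0725i)·(+0.1880-0.2315i)  (-0.0311-0.4580i)·(-0.0240-0.1146i)  (+0.3265+0.0161i)·(+0.3573+0.1840i)  (-0.0231+0.1379i)·(-0.2556+0.1121i)
Y_4^3(R⁻¹ n̂) = -0.045308+0.387583i

Re=-0.0453 Im=0.3876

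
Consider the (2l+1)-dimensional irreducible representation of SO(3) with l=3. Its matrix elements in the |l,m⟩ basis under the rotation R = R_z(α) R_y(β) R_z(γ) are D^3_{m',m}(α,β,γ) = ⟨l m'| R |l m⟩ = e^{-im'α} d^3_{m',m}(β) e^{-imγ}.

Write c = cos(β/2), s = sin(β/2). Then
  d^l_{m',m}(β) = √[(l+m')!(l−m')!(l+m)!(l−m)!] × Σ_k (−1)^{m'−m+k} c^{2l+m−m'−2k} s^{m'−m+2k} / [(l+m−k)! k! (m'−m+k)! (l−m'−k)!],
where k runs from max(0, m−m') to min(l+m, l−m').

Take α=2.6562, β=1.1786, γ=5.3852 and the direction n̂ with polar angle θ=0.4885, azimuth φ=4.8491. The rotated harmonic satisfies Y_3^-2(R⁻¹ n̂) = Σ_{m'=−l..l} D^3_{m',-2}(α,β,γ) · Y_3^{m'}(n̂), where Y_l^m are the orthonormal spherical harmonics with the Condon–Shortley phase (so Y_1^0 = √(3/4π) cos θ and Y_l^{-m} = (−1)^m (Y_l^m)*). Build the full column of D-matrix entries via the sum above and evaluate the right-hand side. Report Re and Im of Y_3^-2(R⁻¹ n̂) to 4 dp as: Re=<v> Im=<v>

Need the full column D^3_{m',-2} for m'=−3..3 at α=2.6562, β=1.1786, γ=5.3852.
cos(β/2)=0.831330, sin(β/2)=0.555779
d^3_{-3,-2}: single k=1 term ⇒ +0.540561;  D = +0.537261-0.059641i
d^3_{-2,-2}: k∈[0..1] ⇒ +0.330096 -0.737680 = -0.407584;  D = +0.379285+0.149225i
d^3_{-1,-2}: k∈[0..1] ⇒ -0.697862 +0.623817 = -0.074045;  D = -0.048297-0.056125i
d^3_{0,-2}: k∈[0..1] ⇒ +0.808088 -0.361174 = +0.446914;  D = -0.099785-0.435632i
d^3_{1,-2}: k∈[0..1] ⇒ -0.623817 +0.139407 = -0.484410;  D = +0.124635-0.468102i
d^3_{2,-2}: k∈[0..1] ⇒ +0.329705 -0.029472 = +0.300233;  D = +0.203684-0.220573i
d^3_{3,-2}: single k=0 term ⇒ -0.107984;  D = +0.101810-0.035990i
Y_3^{m'}(θ=0.4885,φ=4.8491) and Σ D·Y over m':
  (+0.5373-0.0596i)·(-0.0172-0.0395i)  (+0.3793+0.1492i)·(-0.1914+0.0537i)  (-0.0483-0.0561i)·(+0.0599+0.4356i)  (-0.0998-0.4356i)·(+0.2962+0.0000i)  (+0.1246-0.4681i)·(-0.0599+0.4356i)  (+0.2037-0.2206i)·(-0.1914-0.0537i)  (+0.1018-0.0360i)·(+0.0172-0.0395i)
Y_3^-2(R⁻¹ n̂) = +0.045729-0.072877i

Re=0.0457 Im=-0.0729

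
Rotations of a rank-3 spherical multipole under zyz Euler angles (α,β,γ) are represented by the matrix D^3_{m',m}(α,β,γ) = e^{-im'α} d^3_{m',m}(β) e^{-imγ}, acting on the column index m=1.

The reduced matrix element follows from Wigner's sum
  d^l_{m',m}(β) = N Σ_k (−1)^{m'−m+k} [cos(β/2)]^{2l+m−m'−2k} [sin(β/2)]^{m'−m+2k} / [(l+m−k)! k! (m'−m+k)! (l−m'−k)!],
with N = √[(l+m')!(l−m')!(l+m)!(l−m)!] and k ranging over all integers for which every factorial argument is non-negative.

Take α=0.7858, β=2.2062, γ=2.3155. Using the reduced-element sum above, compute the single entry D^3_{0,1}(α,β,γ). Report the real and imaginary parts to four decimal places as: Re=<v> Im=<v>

Re=-0.1798 Im=-0.1951

Split into d^3_{0,1}(β=2.2062) × two z-phases.
With c≡cos(β/2)=0.450831 and s≡sin(β/2)=0.892609, N=[6·6·24·2]^{1/2}=41.569219
Admissible k: 1..3 (factorial args all ≥0)
  k=1: (−1)^0·41.5692/(12)·0.4508^5·0.8926^1 = +0.057587
  k=2: (−1)^1·41.5692/(4)·0.4508^3·0.8926^3 = -0.677233
  k=3: (−1)^2·41.5692/(12)·0.4508^1·0.8926^5 = +0.884935
d^3_{0,1}(2.2062) = +0.057587 -0.677233 +0.884935 = +0.265289
D = (+1.000000+0.000000i)·(+0.265289)·(-0.677754-0.735289i) = -0.179801-0.195064i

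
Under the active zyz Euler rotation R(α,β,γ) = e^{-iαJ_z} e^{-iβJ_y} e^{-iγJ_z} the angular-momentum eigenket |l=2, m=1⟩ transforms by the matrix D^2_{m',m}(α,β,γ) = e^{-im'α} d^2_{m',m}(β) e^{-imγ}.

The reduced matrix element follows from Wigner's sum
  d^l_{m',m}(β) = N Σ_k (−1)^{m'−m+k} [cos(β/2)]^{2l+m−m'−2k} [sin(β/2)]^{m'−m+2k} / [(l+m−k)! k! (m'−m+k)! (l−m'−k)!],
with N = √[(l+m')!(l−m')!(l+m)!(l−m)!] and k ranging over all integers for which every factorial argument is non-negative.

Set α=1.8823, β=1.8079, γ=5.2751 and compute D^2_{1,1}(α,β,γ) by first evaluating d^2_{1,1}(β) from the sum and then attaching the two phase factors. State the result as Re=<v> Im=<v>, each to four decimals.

Split into d^2_{1,1}(β=1.8079) × two z-phases.
With c≡cos(β/2)=0.618511 and s≡sin(β/2)=0.785776, N=[6·1·6·1]^{1/2}=6.000000
The bounds max(0,m−m')=0 and min(l+m,l−m')=1 give 2 terms
  k=0: (−1)^0·6.0000/(6)·0.6185^4·0.7858^0 = +0.146349
  k=1: (−1)^1·6.0000/(2)·0.6185^2·0.7858^2 = -0.708621
d^2_{1,1}(1.8079) = +0.146349 -0.708621 = -0.562272
Phases: e^{-i·(1)·1.8823}=-0.306490-0.951874i, e^{-i·(1)·5.2751}=+0.533481+0.845812i ⇒ D=-0.360753+0.431285i

Re=-0.3608 Im=0.4313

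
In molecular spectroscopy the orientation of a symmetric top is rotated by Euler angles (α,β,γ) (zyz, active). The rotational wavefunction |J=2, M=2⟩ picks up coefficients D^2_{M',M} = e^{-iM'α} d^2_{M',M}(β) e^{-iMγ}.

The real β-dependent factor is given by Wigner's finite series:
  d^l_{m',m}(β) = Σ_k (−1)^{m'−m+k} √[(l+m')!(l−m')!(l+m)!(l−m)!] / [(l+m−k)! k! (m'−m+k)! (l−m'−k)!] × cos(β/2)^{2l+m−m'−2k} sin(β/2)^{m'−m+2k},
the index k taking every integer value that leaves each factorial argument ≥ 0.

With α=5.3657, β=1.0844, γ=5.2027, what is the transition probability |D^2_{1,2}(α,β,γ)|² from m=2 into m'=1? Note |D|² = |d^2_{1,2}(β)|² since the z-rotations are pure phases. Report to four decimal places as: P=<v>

P=0.4207

Split into d^2_{1,2}(β=1.0844) × two z-phases.
c=cos(1.0844/2)=0.856576, s=sin(1.0844/2)=0.516022; N=√[6·1·24·1]=12.000000
k: max(0,(2)−(1))=1 … min(2+(2),2−(1))=1
  k=1: (−1)^0·12.0000/(6)·0.8566^3·0.5160^1 = +0.648627
d^2_{1,2}(1.0844) = +0.648627
|D^2_{1,2}|² = |d^2_{1,2}(β)|² = (+0.648627)² = 0.420717 (the z-rotation phases have unit modulus)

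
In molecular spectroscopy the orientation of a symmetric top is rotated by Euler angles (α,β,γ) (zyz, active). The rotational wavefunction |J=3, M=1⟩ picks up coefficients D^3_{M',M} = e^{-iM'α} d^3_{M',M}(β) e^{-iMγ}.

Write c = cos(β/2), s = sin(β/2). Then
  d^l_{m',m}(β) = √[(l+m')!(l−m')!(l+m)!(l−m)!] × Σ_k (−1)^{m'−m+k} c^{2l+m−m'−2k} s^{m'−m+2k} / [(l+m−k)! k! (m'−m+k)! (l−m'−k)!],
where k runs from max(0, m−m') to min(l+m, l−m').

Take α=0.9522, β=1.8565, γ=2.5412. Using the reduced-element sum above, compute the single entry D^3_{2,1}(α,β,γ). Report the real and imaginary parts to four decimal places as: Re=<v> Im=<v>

D^3_{2,1}(0.9522,1.8565,2.5412) = e^{-i·2·0.9522}·d^3_{2,1}(1.8565)·e^{-i·1·2.5412}. Compute d first:
c=cos(1.8565/2)=0.599236, s=sin(1.8565/2)=0.800573; N=√[120·1·24·2]=75.894664
k: max(0,(1)−(2))=0 … min(3+(1),3−(2))=1
  k=0: (−1)^1·75.8947/(24)·0.5992^5·0.8006^1 = -0.195609
  k=1: (−1)^2·75.8947/(12)·0.5992^3·0.8006^3 = +0.698273
d^3_{2,1}(1.8565) = -0.195609 +0.698273 = +0.502664
Attach z-rotation phases: D = e^{-i(2)(0.9522)}·(+0.502664)·e^{-i(1)(2.5412)} = -0.132520+0.484881i

Re=-0.1325 Im=0.4849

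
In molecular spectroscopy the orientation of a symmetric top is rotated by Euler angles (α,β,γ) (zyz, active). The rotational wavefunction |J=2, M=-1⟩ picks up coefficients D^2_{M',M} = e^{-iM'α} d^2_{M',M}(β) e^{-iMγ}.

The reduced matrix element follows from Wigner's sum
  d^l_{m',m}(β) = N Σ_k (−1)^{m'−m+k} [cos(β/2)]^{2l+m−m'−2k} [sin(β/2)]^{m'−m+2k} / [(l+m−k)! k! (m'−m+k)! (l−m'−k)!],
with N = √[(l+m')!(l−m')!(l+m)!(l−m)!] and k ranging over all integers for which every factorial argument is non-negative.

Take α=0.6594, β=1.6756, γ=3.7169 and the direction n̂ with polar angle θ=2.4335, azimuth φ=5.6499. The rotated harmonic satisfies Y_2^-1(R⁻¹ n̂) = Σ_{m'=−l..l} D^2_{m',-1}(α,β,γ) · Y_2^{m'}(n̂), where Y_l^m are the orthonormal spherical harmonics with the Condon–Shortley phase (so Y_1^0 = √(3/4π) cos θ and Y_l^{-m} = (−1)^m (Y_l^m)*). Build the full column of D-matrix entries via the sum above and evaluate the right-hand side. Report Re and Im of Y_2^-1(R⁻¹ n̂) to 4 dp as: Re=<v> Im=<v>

Need the full column D^2_{m',-1} for m'=−2..2 at α=0.6594, β=1.6756, γ=3.7169.
cos(β/2)=0.669099, sin(β/2)=0.743173
d^2_{-2,-1}: single k=1 term ⇒ +0.445238;  D = +0.141455-0.422169i
d^2_{-1,-1}: k∈[0..1] ⇒ +0.200430 -0.741792 = -0.541362;  D = +0.178540+0.511074i
d^2_{0,-1}: k∈[0..1] ⇒ -0.545302 +0.672722 = +0.127420;  D = -0.106909-0.069328i
d^2_{1,-1}: k∈[0..1] ⇒ +0.741792 -0.305042 = +0.436750;  D = -0.435207+0.036684i
d^2_{2,-1}: single k=0 term ⇒ -0.549276;  D = +0.404327-0.371784i
Y_2^{m'}(θ=2.4335,φ=5.6499) and Σ D·Y over m':
  (+0.1415-0.4222i)·(+0.0489+0.1559i)  (+0.1785+0.5111i)·(-0.3077-0.2259i)  (-0.1069-0.0693i)·(+0.2305+0.0000i)  (-0.4352+0.0367i)·(+0.3077-0.2259i)  (+0.4043-0.3718i)·(+0.0489-0.1559i)
Y_2^-1(R⁻¹ n̂) = -0.055181-0.183800i

Re=-0.0552 Im=-0.1838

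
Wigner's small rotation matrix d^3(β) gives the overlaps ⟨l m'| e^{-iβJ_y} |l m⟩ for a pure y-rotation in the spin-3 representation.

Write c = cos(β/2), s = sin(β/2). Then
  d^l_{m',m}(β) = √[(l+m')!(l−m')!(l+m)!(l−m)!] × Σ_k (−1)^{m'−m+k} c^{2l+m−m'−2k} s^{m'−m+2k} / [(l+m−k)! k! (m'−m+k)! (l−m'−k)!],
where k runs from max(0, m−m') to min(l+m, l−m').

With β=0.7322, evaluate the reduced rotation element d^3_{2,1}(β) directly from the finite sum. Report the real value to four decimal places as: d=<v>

d^3_{2,1}(β=0.7322) via Wigner's sum:
Half-angle: c=0.933731, s=0.357977. N=√(120·1·24·2)=75.894664
The bounds max(0,m−m')=0 and min(l+m,l−m')=1 give 2 terms
  k=0: (−1)^1·75.8947/(24)·0.9337^5·0.3580^1 = -0.803457
  k=1: (−1)^2·75.8947/(12)·0.9337^3·0.3580^3 = +0.236188
d^3_{2,1}(0.7322) = -0.803457 +0.236188 = -0.567268

d=-0.5673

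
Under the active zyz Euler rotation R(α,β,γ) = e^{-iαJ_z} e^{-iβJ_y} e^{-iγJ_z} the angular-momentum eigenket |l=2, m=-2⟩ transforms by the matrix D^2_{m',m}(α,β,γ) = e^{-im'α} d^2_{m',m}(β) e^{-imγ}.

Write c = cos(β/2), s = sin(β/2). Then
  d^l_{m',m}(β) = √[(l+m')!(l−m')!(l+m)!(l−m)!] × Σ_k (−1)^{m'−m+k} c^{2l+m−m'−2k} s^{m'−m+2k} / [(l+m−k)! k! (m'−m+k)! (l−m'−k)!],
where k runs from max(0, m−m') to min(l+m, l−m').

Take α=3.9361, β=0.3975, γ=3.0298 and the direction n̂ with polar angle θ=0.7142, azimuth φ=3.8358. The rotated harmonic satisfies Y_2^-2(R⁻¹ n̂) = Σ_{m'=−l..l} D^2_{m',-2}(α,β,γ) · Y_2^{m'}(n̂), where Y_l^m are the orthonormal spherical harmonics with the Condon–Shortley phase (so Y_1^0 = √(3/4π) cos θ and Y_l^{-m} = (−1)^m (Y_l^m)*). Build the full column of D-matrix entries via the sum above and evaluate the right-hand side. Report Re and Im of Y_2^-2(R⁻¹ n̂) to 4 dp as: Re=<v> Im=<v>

Need the full column D^2_{m',-2} for m'=−2..2 at α=3.9361, β=0.3975, γ=3.0298.
cos(β/2)=0.980314, sin(β/2)=0.197444
d^2_{-2,-2}: single k=0 term ⇒ +0.923551;  D = +0.188337+0.904144i
d^2_{-1,-2}: single k=0 term ⇒ -0.372023;  D = +0.313021+0.201044i
d^2_{0,-2}: single k=0 term ⇒ +0.091769;  D = +0.089484-0.020348i
d^2_{1,-2}: single k=0 term ⇒ -0.015091;  D = +0.007923-0.012844i
d^2_{2,-2}: single k=0 term ⇒ +0.001520;  D = -0.000364-0.001476i
Y_2^{m'}(θ=0.7142,φ=3.8358) and Σ D·Y over m':
  (+0.1883+0.9041i)·(+0.0301-0.1630i)  (+0.3130+0.2010i)·(-0.2939+0.2446i)  (+0.0895-0.0203i)·(+0.2248+0.0000i)  (+0.0079-0.0128i)·(+0.2939+0.2446i)  (-0.0004-0.0015i)·(+0.0301+0.1630i)
Y_2^-2(R⁻¹ n̂) = +0.037668+0.007460i

Re=0.0377 Im=0.0075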